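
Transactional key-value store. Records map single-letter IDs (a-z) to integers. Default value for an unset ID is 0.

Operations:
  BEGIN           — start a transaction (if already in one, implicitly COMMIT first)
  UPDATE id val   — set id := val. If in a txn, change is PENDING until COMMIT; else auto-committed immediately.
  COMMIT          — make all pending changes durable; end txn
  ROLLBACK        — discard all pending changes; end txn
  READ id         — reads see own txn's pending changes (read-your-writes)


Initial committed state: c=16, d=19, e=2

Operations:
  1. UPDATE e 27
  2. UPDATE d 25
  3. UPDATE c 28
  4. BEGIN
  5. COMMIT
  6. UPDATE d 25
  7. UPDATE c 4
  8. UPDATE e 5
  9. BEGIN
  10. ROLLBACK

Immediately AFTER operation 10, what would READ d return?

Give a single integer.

Answer: 25

Derivation:
Initial committed: {c=16, d=19, e=2}
Op 1: UPDATE e=27 (auto-commit; committed e=27)
Op 2: UPDATE d=25 (auto-commit; committed d=25)
Op 3: UPDATE c=28 (auto-commit; committed c=28)
Op 4: BEGIN: in_txn=True, pending={}
Op 5: COMMIT: merged [] into committed; committed now {c=28, d=25, e=27}
Op 6: UPDATE d=25 (auto-commit; committed d=25)
Op 7: UPDATE c=4 (auto-commit; committed c=4)
Op 8: UPDATE e=5 (auto-commit; committed e=5)
Op 9: BEGIN: in_txn=True, pending={}
Op 10: ROLLBACK: discarded pending []; in_txn=False
After op 10: visible(d) = 25 (pending={}, committed={c=4, d=25, e=5})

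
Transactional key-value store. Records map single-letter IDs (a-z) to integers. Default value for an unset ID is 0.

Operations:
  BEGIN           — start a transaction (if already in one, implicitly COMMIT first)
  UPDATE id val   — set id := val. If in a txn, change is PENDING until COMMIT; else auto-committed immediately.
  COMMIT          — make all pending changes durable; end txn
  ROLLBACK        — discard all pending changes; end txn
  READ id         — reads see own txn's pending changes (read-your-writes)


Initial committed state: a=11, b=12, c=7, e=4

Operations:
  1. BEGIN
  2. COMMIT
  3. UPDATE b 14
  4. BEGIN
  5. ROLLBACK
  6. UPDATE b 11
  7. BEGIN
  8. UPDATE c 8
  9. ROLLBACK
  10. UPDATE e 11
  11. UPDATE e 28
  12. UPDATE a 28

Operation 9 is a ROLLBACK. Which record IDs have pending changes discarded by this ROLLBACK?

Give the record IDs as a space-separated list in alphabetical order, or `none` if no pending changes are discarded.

Initial committed: {a=11, b=12, c=7, e=4}
Op 1: BEGIN: in_txn=True, pending={}
Op 2: COMMIT: merged [] into committed; committed now {a=11, b=12, c=7, e=4}
Op 3: UPDATE b=14 (auto-commit; committed b=14)
Op 4: BEGIN: in_txn=True, pending={}
Op 5: ROLLBACK: discarded pending []; in_txn=False
Op 6: UPDATE b=11 (auto-commit; committed b=11)
Op 7: BEGIN: in_txn=True, pending={}
Op 8: UPDATE c=8 (pending; pending now {c=8})
Op 9: ROLLBACK: discarded pending ['c']; in_txn=False
Op 10: UPDATE e=11 (auto-commit; committed e=11)
Op 11: UPDATE e=28 (auto-commit; committed e=28)
Op 12: UPDATE a=28 (auto-commit; committed a=28)
ROLLBACK at op 9 discards: ['c']

Answer: c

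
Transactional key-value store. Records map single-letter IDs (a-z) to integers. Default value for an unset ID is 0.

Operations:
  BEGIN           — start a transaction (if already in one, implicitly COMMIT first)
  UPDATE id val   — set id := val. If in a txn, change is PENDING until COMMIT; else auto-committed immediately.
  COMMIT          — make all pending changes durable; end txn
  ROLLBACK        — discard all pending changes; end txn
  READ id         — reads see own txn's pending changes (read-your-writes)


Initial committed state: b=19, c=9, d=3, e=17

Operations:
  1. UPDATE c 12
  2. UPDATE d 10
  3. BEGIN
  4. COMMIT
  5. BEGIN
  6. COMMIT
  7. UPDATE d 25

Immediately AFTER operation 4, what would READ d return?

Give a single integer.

Initial committed: {b=19, c=9, d=3, e=17}
Op 1: UPDATE c=12 (auto-commit; committed c=12)
Op 2: UPDATE d=10 (auto-commit; committed d=10)
Op 3: BEGIN: in_txn=True, pending={}
Op 4: COMMIT: merged [] into committed; committed now {b=19, c=12, d=10, e=17}
After op 4: visible(d) = 10 (pending={}, committed={b=19, c=12, d=10, e=17})

Answer: 10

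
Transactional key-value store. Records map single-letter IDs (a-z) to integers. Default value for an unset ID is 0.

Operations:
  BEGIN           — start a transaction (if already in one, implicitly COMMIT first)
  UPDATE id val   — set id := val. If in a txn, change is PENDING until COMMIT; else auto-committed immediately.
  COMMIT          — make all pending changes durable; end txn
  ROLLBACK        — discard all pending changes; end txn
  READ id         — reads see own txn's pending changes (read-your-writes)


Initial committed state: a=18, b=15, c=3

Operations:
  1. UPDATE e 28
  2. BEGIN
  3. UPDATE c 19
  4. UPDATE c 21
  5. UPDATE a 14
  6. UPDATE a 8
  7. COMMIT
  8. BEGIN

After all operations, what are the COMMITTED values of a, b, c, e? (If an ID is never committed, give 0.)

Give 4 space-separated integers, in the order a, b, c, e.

Initial committed: {a=18, b=15, c=3}
Op 1: UPDATE e=28 (auto-commit; committed e=28)
Op 2: BEGIN: in_txn=True, pending={}
Op 3: UPDATE c=19 (pending; pending now {c=19})
Op 4: UPDATE c=21 (pending; pending now {c=21})
Op 5: UPDATE a=14 (pending; pending now {a=14, c=21})
Op 6: UPDATE a=8 (pending; pending now {a=8, c=21})
Op 7: COMMIT: merged ['a', 'c'] into committed; committed now {a=8, b=15, c=21, e=28}
Op 8: BEGIN: in_txn=True, pending={}
Final committed: {a=8, b=15, c=21, e=28}

Answer: 8 15 21 28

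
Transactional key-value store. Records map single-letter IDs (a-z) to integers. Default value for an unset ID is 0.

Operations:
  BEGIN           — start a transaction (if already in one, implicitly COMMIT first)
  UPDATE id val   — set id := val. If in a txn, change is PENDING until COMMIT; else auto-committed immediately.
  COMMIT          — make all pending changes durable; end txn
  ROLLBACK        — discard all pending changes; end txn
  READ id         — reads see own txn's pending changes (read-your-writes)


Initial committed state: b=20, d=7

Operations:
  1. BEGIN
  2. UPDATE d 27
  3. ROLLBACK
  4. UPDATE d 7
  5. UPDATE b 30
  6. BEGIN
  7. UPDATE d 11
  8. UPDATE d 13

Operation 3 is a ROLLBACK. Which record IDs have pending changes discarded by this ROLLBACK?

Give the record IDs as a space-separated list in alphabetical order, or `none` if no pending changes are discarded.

Answer: d

Derivation:
Initial committed: {b=20, d=7}
Op 1: BEGIN: in_txn=True, pending={}
Op 2: UPDATE d=27 (pending; pending now {d=27})
Op 3: ROLLBACK: discarded pending ['d']; in_txn=False
Op 4: UPDATE d=7 (auto-commit; committed d=7)
Op 5: UPDATE b=30 (auto-commit; committed b=30)
Op 6: BEGIN: in_txn=True, pending={}
Op 7: UPDATE d=11 (pending; pending now {d=11})
Op 8: UPDATE d=13 (pending; pending now {d=13})
ROLLBACK at op 3 discards: ['d']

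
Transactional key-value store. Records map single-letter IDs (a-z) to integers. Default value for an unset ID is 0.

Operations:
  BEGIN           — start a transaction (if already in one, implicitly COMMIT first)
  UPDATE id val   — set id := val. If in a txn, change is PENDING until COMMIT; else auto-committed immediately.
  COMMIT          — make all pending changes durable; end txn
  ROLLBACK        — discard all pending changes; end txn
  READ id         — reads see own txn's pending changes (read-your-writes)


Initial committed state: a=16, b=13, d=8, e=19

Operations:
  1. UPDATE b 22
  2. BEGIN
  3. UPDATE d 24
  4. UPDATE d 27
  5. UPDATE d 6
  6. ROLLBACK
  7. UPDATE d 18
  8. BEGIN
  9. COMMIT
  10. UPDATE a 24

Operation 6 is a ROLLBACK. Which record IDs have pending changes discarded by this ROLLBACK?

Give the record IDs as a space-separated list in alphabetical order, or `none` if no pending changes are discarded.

Initial committed: {a=16, b=13, d=8, e=19}
Op 1: UPDATE b=22 (auto-commit; committed b=22)
Op 2: BEGIN: in_txn=True, pending={}
Op 3: UPDATE d=24 (pending; pending now {d=24})
Op 4: UPDATE d=27 (pending; pending now {d=27})
Op 5: UPDATE d=6 (pending; pending now {d=6})
Op 6: ROLLBACK: discarded pending ['d']; in_txn=False
Op 7: UPDATE d=18 (auto-commit; committed d=18)
Op 8: BEGIN: in_txn=True, pending={}
Op 9: COMMIT: merged [] into committed; committed now {a=16, b=22, d=18, e=19}
Op 10: UPDATE a=24 (auto-commit; committed a=24)
ROLLBACK at op 6 discards: ['d']

Answer: d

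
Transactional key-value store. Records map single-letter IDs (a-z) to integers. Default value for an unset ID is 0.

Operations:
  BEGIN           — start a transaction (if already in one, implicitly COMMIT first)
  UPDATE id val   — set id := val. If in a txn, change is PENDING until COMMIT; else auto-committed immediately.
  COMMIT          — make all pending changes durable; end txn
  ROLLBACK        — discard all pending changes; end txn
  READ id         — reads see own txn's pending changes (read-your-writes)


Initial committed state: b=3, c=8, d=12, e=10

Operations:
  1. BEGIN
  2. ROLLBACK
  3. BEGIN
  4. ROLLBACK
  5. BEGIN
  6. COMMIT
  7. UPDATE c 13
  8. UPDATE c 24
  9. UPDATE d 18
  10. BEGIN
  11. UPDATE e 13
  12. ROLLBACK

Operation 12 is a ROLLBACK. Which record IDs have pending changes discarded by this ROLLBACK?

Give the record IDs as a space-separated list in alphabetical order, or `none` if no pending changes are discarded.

Initial committed: {b=3, c=8, d=12, e=10}
Op 1: BEGIN: in_txn=True, pending={}
Op 2: ROLLBACK: discarded pending []; in_txn=False
Op 3: BEGIN: in_txn=True, pending={}
Op 4: ROLLBACK: discarded pending []; in_txn=False
Op 5: BEGIN: in_txn=True, pending={}
Op 6: COMMIT: merged [] into committed; committed now {b=3, c=8, d=12, e=10}
Op 7: UPDATE c=13 (auto-commit; committed c=13)
Op 8: UPDATE c=24 (auto-commit; committed c=24)
Op 9: UPDATE d=18 (auto-commit; committed d=18)
Op 10: BEGIN: in_txn=True, pending={}
Op 11: UPDATE e=13 (pending; pending now {e=13})
Op 12: ROLLBACK: discarded pending ['e']; in_txn=False
ROLLBACK at op 12 discards: ['e']

Answer: e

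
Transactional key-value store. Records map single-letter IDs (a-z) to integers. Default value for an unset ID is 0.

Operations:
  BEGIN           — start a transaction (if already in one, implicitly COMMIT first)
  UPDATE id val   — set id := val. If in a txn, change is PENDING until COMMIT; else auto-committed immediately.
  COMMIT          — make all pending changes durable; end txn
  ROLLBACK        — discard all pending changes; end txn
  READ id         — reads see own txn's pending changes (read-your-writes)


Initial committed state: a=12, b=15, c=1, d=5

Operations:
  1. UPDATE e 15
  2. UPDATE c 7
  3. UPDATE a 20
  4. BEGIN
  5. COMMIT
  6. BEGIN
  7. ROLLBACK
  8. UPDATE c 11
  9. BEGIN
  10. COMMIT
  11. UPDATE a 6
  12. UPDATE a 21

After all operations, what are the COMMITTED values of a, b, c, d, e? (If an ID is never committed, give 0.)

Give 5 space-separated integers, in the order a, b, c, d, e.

Initial committed: {a=12, b=15, c=1, d=5}
Op 1: UPDATE e=15 (auto-commit; committed e=15)
Op 2: UPDATE c=7 (auto-commit; committed c=7)
Op 3: UPDATE a=20 (auto-commit; committed a=20)
Op 4: BEGIN: in_txn=True, pending={}
Op 5: COMMIT: merged [] into committed; committed now {a=20, b=15, c=7, d=5, e=15}
Op 6: BEGIN: in_txn=True, pending={}
Op 7: ROLLBACK: discarded pending []; in_txn=False
Op 8: UPDATE c=11 (auto-commit; committed c=11)
Op 9: BEGIN: in_txn=True, pending={}
Op 10: COMMIT: merged [] into committed; committed now {a=20, b=15, c=11, d=5, e=15}
Op 11: UPDATE a=6 (auto-commit; committed a=6)
Op 12: UPDATE a=21 (auto-commit; committed a=21)
Final committed: {a=21, b=15, c=11, d=5, e=15}

Answer: 21 15 11 5 15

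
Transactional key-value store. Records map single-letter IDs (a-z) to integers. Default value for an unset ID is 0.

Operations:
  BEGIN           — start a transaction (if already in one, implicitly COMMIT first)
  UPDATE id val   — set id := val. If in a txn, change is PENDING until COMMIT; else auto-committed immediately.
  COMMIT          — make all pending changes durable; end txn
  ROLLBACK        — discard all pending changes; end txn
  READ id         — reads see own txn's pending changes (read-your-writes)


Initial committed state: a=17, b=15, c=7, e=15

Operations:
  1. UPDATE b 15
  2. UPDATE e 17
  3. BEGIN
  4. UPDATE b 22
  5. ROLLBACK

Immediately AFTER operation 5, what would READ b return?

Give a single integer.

Answer: 15

Derivation:
Initial committed: {a=17, b=15, c=7, e=15}
Op 1: UPDATE b=15 (auto-commit; committed b=15)
Op 2: UPDATE e=17 (auto-commit; committed e=17)
Op 3: BEGIN: in_txn=True, pending={}
Op 4: UPDATE b=22 (pending; pending now {b=22})
Op 5: ROLLBACK: discarded pending ['b']; in_txn=False
After op 5: visible(b) = 15 (pending={}, committed={a=17, b=15, c=7, e=17})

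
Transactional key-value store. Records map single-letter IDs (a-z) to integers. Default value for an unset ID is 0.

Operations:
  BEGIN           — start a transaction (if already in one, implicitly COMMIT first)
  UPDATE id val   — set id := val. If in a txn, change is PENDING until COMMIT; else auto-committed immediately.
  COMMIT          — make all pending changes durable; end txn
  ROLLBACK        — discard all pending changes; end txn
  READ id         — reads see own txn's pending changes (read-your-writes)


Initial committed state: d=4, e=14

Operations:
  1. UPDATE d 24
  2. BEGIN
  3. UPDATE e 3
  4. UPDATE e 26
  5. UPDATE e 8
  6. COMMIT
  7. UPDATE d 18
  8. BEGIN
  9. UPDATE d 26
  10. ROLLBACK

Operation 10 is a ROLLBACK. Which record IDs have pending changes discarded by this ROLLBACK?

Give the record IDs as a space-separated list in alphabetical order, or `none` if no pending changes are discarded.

Initial committed: {d=4, e=14}
Op 1: UPDATE d=24 (auto-commit; committed d=24)
Op 2: BEGIN: in_txn=True, pending={}
Op 3: UPDATE e=3 (pending; pending now {e=3})
Op 4: UPDATE e=26 (pending; pending now {e=26})
Op 5: UPDATE e=8 (pending; pending now {e=8})
Op 6: COMMIT: merged ['e'] into committed; committed now {d=24, e=8}
Op 7: UPDATE d=18 (auto-commit; committed d=18)
Op 8: BEGIN: in_txn=True, pending={}
Op 9: UPDATE d=26 (pending; pending now {d=26})
Op 10: ROLLBACK: discarded pending ['d']; in_txn=False
ROLLBACK at op 10 discards: ['d']

Answer: d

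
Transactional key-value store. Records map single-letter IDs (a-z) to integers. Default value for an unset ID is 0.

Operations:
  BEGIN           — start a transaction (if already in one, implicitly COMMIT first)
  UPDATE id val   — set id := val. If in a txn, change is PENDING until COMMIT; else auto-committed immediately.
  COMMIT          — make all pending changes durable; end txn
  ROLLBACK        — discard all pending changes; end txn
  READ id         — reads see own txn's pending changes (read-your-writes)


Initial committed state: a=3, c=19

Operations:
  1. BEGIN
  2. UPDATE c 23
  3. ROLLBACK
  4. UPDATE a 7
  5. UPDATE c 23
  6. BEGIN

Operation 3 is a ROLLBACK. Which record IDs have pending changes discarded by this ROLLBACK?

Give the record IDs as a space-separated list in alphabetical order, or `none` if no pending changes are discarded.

Answer: c

Derivation:
Initial committed: {a=3, c=19}
Op 1: BEGIN: in_txn=True, pending={}
Op 2: UPDATE c=23 (pending; pending now {c=23})
Op 3: ROLLBACK: discarded pending ['c']; in_txn=False
Op 4: UPDATE a=7 (auto-commit; committed a=7)
Op 5: UPDATE c=23 (auto-commit; committed c=23)
Op 6: BEGIN: in_txn=True, pending={}
ROLLBACK at op 3 discards: ['c']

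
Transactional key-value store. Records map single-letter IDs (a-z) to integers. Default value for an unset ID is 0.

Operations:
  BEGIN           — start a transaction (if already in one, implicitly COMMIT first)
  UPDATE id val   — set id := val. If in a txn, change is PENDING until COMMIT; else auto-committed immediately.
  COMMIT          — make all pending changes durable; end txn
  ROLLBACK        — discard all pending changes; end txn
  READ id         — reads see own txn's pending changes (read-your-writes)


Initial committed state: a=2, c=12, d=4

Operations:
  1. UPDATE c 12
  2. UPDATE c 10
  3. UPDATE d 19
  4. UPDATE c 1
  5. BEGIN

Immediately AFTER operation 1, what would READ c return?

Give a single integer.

Initial committed: {a=2, c=12, d=4}
Op 1: UPDATE c=12 (auto-commit; committed c=12)
After op 1: visible(c) = 12 (pending={}, committed={a=2, c=12, d=4})

Answer: 12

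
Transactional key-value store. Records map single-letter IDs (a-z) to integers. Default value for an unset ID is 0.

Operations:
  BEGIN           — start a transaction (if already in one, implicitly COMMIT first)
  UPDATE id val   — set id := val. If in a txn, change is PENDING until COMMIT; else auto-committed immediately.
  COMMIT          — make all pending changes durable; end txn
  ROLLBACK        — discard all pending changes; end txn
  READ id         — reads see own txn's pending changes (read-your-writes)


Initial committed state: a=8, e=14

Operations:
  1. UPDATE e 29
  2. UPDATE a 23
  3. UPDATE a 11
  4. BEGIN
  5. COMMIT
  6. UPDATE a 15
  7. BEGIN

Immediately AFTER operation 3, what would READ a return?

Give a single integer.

Initial committed: {a=8, e=14}
Op 1: UPDATE e=29 (auto-commit; committed e=29)
Op 2: UPDATE a=23 (auto-commit; committed a=23)
Op 3: UPDATE a=11 (auto-commit; committed a=11)
After op 3: visible(a) = 11 (pending={}, committed={a=11, e=29})

Answer: 11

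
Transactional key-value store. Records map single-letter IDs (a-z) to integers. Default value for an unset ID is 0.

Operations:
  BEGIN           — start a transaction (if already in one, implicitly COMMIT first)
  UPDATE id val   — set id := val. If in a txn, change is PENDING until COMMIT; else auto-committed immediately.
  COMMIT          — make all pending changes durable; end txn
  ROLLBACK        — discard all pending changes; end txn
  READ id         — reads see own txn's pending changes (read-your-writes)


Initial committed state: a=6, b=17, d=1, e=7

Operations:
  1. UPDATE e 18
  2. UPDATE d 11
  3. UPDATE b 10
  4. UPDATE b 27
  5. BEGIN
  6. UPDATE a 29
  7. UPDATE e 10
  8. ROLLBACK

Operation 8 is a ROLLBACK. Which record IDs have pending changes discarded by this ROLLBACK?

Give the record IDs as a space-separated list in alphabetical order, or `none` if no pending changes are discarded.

Initial committed: {a=6, b=17, d=1, e=7}
Op 1: UPDATE e=18 (auto-commit; committed e=18)
Op 2: UPDATE d=11 (auto-commit; committed d=11)
Op 3: UPDATE b=10 (auto-commit; committed b=10)
Op 4: UPDATE b=27 (auto-commit; committed b=27)
Op 5: BEGIN: in_txn=True, pending={}
Op 6: UPDATE a=29 (pending; pending now {a=29})
Op 7: UPDATE e=10 (pending; pending now {a=29, e=10})
Op 8: ROLLBACK: discarded pending ['a', 'e']; in_txn=False
ROLLBACK at op 8 discards: ['a', 'e']

Answer: a e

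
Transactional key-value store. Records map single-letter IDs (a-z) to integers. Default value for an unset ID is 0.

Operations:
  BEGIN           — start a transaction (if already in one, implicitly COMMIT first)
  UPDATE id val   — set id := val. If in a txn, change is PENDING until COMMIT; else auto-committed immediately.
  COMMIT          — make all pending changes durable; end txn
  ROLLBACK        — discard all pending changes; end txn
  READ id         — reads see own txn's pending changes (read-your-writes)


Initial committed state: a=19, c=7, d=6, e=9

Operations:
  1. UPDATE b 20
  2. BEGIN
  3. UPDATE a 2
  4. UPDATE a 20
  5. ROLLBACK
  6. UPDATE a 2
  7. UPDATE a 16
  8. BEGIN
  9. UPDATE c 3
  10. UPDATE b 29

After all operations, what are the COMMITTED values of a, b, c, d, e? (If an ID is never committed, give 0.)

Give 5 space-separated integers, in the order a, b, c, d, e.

Answer: 16 20 7 6 9

Derivation:
Initial committed: {a=19, c=7, d=6, e=9}
Op 1: UPDATE b=20 (auto-commit; committed b=20)
Op 2: BEGIN: in_txn=True, pending={}
Op 3: UPDATE a=2 (pending; pending now {a=2})
Op 4: UPDATE a=20 (pending; pending now {a=20})
Op 5: ROLLBACK: discarded pending ['a']; in_txn=False
Op 6: UPDATE a=2 (auto-commit; committed a=2)
Op 7: UPDATE a=16 (auto-commit; committed a=16)
Op 8: BEGIN: in_txn=True, pending={}
Op 9: UPDATE c=3 (pending; pending now {c=3})
Op 10: UPDATE b=29 (pending; pending now {b=29, c=3})
Final committed: {a=16, b=20, c=7, d=6, e=9}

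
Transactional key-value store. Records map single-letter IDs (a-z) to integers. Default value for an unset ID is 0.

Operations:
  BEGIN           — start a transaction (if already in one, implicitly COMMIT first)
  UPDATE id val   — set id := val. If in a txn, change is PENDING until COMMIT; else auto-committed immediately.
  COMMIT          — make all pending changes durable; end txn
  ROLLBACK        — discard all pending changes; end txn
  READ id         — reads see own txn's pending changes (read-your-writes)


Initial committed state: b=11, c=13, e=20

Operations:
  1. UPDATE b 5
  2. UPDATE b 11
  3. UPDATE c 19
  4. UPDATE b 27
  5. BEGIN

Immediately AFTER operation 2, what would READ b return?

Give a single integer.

Answer: 11

Derivation:
Initial committed: {b=11, c=13, e=20}
Op 1: UPDATE b=5 (auto-commit; committed b=5)
Op 2: UPDATE b=11 (auto-commit; committed b=11)
After op 2: visible(b) = 11 (pending={}, committed={b=11, c=13, e=20})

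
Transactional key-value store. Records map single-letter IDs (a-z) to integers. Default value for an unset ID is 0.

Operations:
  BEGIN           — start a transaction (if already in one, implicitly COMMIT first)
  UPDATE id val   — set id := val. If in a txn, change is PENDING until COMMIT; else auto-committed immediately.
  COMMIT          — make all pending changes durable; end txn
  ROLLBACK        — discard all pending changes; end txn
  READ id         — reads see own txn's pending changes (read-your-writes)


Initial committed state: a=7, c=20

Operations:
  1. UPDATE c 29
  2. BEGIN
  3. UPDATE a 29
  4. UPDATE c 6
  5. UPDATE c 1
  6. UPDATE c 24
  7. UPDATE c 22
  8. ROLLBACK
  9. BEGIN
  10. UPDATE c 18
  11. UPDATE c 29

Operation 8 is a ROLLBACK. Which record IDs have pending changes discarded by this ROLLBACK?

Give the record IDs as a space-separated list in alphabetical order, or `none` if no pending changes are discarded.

Answer: a c

Derivation:
Initial committed: {a=7, c=20}
Op 1: UPDATE c=29 (auto-commit; committed c=29)
Op 2: BEGIN: in_txn=True, pending={}
Op 3: UPDATE a=29 (pending; pending now {a=29})
Op 4: UPDATE c=6 (pending; pending now {a=29, c=6})
Op 5: UPDATE c=1 (pending; pending now {a=29, c=1})
Op 6: UPDATE c=24 (pending; pending now {a=29, c=24})
Op 7: UPDATE c=22 (pending; pending now {a=29, c=22})
Op 8: ROLLBACK: discarded pending ['a', 'c']; in_txn=False
Op 9: BEGIN: in_txn=True, pending={}
Op 10: UPDATE c=18 (pending; pending now {c=18})
Op 11: UPDATE c=29 (pending; pending now {c=29})
ROLLBACK at op 8 discards: ['a', 'c']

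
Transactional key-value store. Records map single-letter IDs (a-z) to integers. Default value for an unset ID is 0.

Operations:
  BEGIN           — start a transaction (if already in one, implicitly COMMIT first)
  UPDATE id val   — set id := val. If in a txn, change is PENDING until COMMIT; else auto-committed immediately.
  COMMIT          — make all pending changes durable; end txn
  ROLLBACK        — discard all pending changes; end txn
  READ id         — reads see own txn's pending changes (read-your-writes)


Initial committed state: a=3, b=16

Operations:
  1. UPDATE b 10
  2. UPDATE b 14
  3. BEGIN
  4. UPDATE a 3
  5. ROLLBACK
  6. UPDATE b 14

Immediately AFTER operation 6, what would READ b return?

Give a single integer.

Answer: 14

Derivation:
Initial committed: {a=3, b=16}
Op 1: UPDATE b=10 (auto-commit; committed b=10)
Op 2: UPDATE b=14 (auto-commit; committed b=14)
Op 3: BEGIN: in_txn=True, pending={}
Op 4: UPDATE a=3 (pending; pending now {a=3})
Op 5: ROLLBACK: discarded pending ['a']; in_txn=False
Op 6: UPDATE b=14 (auto-commit; committed b=14)
After op 6: visible(b) = 14 (pending={}, committed={a=3, b=14})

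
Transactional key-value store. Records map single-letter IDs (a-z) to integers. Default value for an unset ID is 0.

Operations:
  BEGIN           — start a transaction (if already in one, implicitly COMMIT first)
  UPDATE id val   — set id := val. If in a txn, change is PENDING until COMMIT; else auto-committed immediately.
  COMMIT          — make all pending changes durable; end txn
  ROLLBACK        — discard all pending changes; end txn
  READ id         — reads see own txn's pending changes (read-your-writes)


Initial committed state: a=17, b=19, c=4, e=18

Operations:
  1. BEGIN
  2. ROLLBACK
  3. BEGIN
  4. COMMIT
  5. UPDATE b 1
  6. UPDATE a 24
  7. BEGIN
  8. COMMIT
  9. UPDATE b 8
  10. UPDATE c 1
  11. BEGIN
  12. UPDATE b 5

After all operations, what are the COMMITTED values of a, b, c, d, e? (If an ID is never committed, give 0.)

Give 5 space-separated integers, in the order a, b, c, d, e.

Answer: 24 8 1 0 18

Derivation:
Initial committed: {a=17, b=19, c=4, e=18}
Op 1: BEGIN: in_txn=True, pending={}
Op 2: ROLLBACK: discarded pending []; in_txn=False
Op 3: BEGIN: in_txn=True, pending={}
Op 4: COMMIT: merged [] into committed; committed now {a=17, b=19, c=4, e=18}
Op 5: UPDATE b=1 (auto-commit; committed b=1)
Op 6: UPDATE a=24 (auto-commit; committed a=24)
Op 7: BEGIN: in_txn=True, pending={}
Op 8: COMMIT: merged [] into committed; committed now {a=24, b=1, c=4, e=18}
Op 9: UPDATE b=8 (auto-commit; committed b=8)
Op 10: UPDATE c=1 (auto-commit; committed c=1)
Op 11: BEGIN: in_txn=True, pending={}
Op 12: UPDATE b=5 (pending; pending now {b=5})
Final committed: {a=24, b=8, c=1, e=18}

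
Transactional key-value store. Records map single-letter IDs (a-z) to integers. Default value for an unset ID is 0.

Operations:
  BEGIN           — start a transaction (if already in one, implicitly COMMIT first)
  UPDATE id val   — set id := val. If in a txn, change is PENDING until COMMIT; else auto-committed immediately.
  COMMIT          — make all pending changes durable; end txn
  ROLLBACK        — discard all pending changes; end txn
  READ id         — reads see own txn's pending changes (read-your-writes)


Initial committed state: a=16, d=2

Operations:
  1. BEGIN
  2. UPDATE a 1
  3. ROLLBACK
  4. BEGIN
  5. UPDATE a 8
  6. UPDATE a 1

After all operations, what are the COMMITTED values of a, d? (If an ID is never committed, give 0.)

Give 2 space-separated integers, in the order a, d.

Answer: 16 2

Derivation:
Initial committed: {a=16, d=2}
Op 1: BEGIN: in_txn=True, pending={}
Op 2: UPDATE a=1 (pending; pending now {a=1})
Op 3: ROLLBACK: discarded pending ['a']; in_txn=False
Op 4: BEGIN: in_txn=True, pending={}
Op 5: UPDATE a=8 (pending; pending now {a=8})
Op 6: UPDATE a=1 (pending; pending now {a=1})
Final committed: {a=16, d=2}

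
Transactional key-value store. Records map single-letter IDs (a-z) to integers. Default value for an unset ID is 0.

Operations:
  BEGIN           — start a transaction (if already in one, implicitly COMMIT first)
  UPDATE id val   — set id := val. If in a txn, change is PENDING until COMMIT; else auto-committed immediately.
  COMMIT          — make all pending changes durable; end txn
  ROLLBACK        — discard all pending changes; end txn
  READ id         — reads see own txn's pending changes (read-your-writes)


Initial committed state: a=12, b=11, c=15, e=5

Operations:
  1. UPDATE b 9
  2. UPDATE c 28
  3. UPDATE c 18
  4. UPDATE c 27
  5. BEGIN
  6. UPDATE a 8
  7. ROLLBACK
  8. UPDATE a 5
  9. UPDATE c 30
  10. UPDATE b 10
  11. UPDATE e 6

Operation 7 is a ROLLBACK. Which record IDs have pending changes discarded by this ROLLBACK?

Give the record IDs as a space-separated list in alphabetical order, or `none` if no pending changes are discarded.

Initial committed: {a=12, b=11, c=15, e=5}
Op 1: UPDATE b=9 (auto-commit; committed b=9)
Op 2: UPDATE c=28 (auto-commit; committed c=28)
Op 3: UPDATE c=18 (auto-commit; committed c=18)
Op 4: UPDATE c=27 (auto-commit; committed c=27)
Op 5: BEGIN: in_txn=True, pending={}
Op 6: UPDATE a=8 (pending; pending now {a=8})
Op 7: ROLLBACK: discarded pending ['a']; in_txn=False
Op 8: UPDATE a=5 (auto-commit; committed a=5)
Op 9: UPDATE c=30 (auto-commit; committed c=30)
Op 10: UPDATE b=10 (auto-commit; committed b=10)
Op 11: UPDATE e=6 (auto-commit; committed e=6)
ROLLBACK at op 7 discards: ['a']

Answer: a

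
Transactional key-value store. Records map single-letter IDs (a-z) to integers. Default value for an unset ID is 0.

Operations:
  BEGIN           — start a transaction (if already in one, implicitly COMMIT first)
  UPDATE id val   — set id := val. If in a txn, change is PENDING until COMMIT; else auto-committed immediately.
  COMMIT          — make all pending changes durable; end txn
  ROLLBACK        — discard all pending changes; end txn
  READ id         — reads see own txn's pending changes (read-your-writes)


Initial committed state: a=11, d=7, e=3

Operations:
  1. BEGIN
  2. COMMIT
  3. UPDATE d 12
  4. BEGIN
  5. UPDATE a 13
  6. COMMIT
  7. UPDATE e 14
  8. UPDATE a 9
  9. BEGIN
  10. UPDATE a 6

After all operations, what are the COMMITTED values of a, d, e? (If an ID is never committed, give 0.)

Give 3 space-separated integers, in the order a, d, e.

Answer: 9 12 14

Derivation:
Initial committed: {a=11, d=7, e=3}
Op 1: BEGIN: in_txn=True, pending={}
Op 2: COMMIT: merged [] into committed; committed now {a=11, d=7, e=3}
Op 3: UPDATE d=12 (auto-commit; committed d=12)
Op 4: BEGIN: in_txn=True, pending={}
Op 5: UPDATE a=13 (pending; pending now {a=13})
Op 6: COMMIT: merged ['a'] into committed; committed now {a=13, d=12, e=3}
Op 7: UPDATE e=14 (auto-commit; committed e=14)
Op 8: UPDATE a=9 (auto-commit; committed a=9)
Op 9: BEGIN: in_txn=True, pending={}
Op 10: UPDATE a=6 (pending; pending now {a=6})
Final committed: {a=9, d=12, e=14}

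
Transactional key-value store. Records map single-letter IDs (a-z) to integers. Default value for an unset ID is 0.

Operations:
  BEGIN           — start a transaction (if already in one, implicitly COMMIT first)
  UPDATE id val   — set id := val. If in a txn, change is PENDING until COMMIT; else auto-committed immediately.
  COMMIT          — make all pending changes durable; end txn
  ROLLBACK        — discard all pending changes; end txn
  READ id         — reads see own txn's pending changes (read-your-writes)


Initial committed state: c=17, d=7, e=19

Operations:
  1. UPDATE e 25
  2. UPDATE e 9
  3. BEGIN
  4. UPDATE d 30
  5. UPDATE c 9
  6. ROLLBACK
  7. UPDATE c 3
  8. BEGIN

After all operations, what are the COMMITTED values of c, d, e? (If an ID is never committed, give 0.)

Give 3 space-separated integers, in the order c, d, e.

Answer: 3 7 9

Derivation:
Initial committed: {c=17, d=7, e=19}
Op 1: UPDATE e=25 (auto-commit; committed e=25)
Op 2: UPDATE e=9 (auto-commit; committed e=9)
Op 3: BEGIN: in_txn=True, pending={}
Op 4: UPDATE d=30 (pending; pending now {d=30})
Op 5: UPDATE c=9 (pending; pending now {c=9, d=30})
Op 6: ROLLBACK: discarded pending ['c', 'd']; in_txn=False
Op 7: UPDATE c=3 (auto-commit; committed c=3)
Op 8: BEGIN: in_txn=True, pending={}
Final committed: {c=3, d=7, e=9}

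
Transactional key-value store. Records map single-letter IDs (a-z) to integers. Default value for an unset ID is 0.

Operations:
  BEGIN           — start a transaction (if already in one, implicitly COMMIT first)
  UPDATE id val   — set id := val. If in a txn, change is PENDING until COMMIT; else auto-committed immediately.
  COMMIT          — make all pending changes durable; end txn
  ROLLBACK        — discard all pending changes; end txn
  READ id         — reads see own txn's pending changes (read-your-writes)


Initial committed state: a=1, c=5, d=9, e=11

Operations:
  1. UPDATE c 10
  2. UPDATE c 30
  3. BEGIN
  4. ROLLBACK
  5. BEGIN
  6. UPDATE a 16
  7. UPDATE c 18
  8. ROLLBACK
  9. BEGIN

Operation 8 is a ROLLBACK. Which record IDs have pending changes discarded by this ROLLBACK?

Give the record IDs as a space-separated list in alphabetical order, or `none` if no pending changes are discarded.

Initial committed: {a=1, c=5, d=9, e=11}
Op 1: UPDATE c=10 (auto-commit; committed c=10)
Op 2: UPDATE c=30 (auto-commit; committed c=30)
Op 3: BEGIN: in_txn=True, pending={}
Op 4: ROLLBACK: discarded pending []; in_txn=False
Op 5: BEGIN: in_txn=True, pending={}
Op 6: UPDATE a=16 (pending; pending now {a=16})
Op 7: UPDATE c=18 (pending; pending now {a=16, c=18})
Op 8: ROLLBACK: discarded pending ['a', 'c']; in_txn=False
Op 9: BEGIN: in_txn=True, pending={}
ROLLBACK at op 8 discards: ['a', 'c']

Answer: a c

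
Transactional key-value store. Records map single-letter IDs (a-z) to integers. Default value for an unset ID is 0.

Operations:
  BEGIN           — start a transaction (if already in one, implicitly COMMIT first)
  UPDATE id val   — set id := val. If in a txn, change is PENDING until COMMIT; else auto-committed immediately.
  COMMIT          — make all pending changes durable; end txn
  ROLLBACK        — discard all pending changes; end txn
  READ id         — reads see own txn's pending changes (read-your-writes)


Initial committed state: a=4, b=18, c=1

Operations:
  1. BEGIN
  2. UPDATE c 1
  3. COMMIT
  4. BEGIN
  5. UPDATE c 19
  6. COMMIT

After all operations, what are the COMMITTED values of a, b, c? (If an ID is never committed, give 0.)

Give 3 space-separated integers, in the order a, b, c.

Initial committed: {a=4, b=18, c=1}
Op 1: BEGIN: in_txn=True, pending={}
Op 2: UPDATE c=1 (pending; pending now {c=1})
Op 3: COMMIT: merged ['c'] into committed; committed now {a=4, b=18, c=1}
Op 4: BEGIN: in_txn=True, pending={}
Op 5: UPDATE c=19 (pending; pending now {c=19})
Op 6: COMMIT: merged ['c'] into committed; committed now {a=4, b=18, c=19}
Final committed: {a=4, b=18, c=19}

Answer: 4 18 19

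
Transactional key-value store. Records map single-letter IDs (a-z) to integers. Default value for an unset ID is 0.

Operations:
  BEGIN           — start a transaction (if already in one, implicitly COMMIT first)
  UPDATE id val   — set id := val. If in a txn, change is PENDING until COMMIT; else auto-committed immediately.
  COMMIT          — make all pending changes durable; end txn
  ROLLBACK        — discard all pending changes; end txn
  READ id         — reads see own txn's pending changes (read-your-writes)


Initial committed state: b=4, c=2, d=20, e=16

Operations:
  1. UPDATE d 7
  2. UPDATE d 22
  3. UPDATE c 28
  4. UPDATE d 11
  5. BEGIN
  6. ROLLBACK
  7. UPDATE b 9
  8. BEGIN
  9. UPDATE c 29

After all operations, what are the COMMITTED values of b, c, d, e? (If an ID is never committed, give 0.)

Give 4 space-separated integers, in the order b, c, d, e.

Initial committed: {b=4, c=2, d=20, e=16}
Op 1: UPDATE d=7 (auto-commit; committed d=7)
Op 2: UPDATE d=22 (auto-commit; committed d=22)
Op 3: UPDATE c=28 (auto-commit; committed c=28)
Op 4: UPDATE d=11 (auto-commit; committed d=11)
Op 5: BEGIN: in_txn=True, pending={}
Op 6: ROLLBACK: discarded pending []; in_txn=False
Op 7: UPDATE b=9 (auto-commit; committed b=9)
Op 8: BEGIN: in_txn=True, pending={}
Op 9: UPDATE c=29 (pending; pending now {c=29})
Final committed: {b=9, c=28, d=11, e=16}

Answer: 9 28 11 16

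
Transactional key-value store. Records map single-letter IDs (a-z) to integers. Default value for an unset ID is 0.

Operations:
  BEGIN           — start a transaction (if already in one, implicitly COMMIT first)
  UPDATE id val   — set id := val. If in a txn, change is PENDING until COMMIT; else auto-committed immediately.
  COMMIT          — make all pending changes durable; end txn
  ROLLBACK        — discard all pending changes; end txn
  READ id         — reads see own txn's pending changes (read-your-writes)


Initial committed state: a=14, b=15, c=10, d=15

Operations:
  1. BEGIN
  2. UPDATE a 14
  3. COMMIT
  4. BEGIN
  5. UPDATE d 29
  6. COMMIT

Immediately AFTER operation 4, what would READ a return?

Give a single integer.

Initial committed: {a=14, b=15, c=10, d=15}
Op 1: BEGIN: in_txn=True, pending={}
Op 2: UPDATE a=14 (pending; pending now {a=14})
Op 3: COMMIT: merged ['a'] into committed; committed now {a=14, b=15, c=10, d=15}
Op 4: BEGIN: in_txn=True, pending={}
After op 4: visible(a) = 14 (pending={}, committed={a=14, b=15, c=10, d=15})

Answer: 14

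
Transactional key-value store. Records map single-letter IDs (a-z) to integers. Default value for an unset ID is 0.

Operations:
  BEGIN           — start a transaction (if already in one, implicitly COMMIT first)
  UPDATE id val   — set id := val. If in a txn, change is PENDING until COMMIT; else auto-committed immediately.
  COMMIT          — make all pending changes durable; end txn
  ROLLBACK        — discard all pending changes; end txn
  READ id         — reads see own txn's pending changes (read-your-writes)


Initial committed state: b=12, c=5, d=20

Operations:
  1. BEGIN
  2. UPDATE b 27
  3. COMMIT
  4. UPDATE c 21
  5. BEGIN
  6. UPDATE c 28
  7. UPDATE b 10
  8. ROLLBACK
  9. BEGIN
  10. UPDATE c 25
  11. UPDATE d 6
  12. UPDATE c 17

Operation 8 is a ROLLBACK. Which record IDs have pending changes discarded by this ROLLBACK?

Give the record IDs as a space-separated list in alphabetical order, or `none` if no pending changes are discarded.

Initial committed: {b=12, c=5, d=20}
Op 1: BEGIN: in_txn=True, pending={}
Op 2: UPDATE b=27 (pending; pending now {b=27})
Op 3: COMMIT: merged ['b'] into committed; committed now {b=27, c=5, d=20}
Op 4: UPDATE c=21 (auto-commit; committed c=21)
Op 5: BEGIN: in_txn=True, pending={}
Op 6: UPDATE c=28 (pending; pending now {c=28})
Op 7: UPDATE b=10 (pending; pending now {b=10, c=28})
Op 8: ROLLBACK: discarded pending ['b', 'c']; in_txn=False
Op 9: BEGIN: in_txn=True, pending={}
Op 10: UPDATE c=25 (pending; pending now {c=25})
Op 11: UPDATE d=6 (pending; pending now {c=25, d=6})
Op 12: UPDATE c=17 (pending; pending now {c=17, d=6})
ROLLBACK at op 8 discards: ['b', 'c']

Answer: b c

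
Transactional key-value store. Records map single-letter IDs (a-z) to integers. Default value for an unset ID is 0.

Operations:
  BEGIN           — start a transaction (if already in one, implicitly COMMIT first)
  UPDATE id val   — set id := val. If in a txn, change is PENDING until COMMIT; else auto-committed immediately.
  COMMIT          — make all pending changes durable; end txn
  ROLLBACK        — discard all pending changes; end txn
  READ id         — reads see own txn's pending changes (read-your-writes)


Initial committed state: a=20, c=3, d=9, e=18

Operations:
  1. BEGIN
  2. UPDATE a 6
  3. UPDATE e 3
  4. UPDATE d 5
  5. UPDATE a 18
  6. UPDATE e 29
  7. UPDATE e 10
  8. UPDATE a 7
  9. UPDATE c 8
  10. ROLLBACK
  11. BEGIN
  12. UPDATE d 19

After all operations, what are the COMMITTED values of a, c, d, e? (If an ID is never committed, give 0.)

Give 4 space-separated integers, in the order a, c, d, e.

Initial committed: {a=20, c=3, d=9, e=18}
Op 1: BEGIN: in_txn=True, pending={}
Op 2: UPDATE a=6 (pending; pending now {a=6})
Op 3: UPDATE e=3 (pending; pending now {a=6, e=3})
Op 4: UPDATE d=5 (pending; pending now {a=6, d=5, e=3})
Op 5: UPDATE a=18 (pending; pending now {a=18, d=5, e=3})
Op 6: UPDATE e=29 (pending; pending now {a=18, d=5, e=29})
Op 7: UPDATE e=10 (pending; pending now {a=18, d=5, e=10})
Op 8: UPDATE a=7 (pending; pending now {a=7, d=5, e=10})
Op 9: UPDATE c=8 (pending; pending now {a=7, c=8, d=5, e=10})
Op 10: ROLLBACK: discarded pending ['a', 'c', 'd', 'e']; in_txn=False
Op 11: BEGIN: in_txn=True, pending={}
Op 12: UPDATE d=19 (pending; pending now {d=19})
Final committed: {a=20, c=3, d=9, e=18}

Answer: 20 3 9 18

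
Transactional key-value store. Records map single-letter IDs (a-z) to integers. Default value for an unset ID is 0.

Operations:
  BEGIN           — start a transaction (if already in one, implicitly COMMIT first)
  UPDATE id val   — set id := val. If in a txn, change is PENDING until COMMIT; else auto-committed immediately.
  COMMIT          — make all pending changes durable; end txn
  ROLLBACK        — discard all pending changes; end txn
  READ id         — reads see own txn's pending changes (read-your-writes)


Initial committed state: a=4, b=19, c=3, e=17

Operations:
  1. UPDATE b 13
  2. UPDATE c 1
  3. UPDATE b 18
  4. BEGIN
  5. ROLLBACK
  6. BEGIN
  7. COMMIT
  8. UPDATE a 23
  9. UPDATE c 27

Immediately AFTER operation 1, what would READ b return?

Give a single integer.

Answer: 13

Derivation:
Initial committed: {a=4, b=19, c=3, e=17}
Op 1: UPDATE b=13 (auto-commit; committed b=13)
After op 1: visible(b) = 13 (pending={}, committed={a=4, b=13, c=3, e=17})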